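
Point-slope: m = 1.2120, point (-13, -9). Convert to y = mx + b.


y + 9 = 1.2120(x + 13)
y = 1.2120x - 9 - 1.2120*(-13)
y = 1.2120x + 6.7560

y = 1.2120x + 6.7560


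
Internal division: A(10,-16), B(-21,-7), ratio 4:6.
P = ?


Px = (4*(-21) + 6*10)/10 = -24/10 = -2.4000
Py = (4*(-7) + 6*(-16))/10 = -124/10 = -12.4000

P = (-2.4000, -12.4000)


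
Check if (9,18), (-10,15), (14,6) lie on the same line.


9*(15-6) - 10*(6-18) + 14*(18-15)
= 81 + 120 + 42 = 243

No, not collinear (determinant = 243)


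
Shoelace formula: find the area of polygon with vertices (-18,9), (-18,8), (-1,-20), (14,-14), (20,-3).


sum(xi*y_{i+1}) = -18*8 - 18*(-20) - 1*(-14) + 14*(-3) + 20*9 = 368
sum(yi*x_{i+1}) = 9*(-18) + 8*(-1) - 20*14 - 14*20 - 3*(-18) = -676
Area = |368 + 676|/2 = 1044/2 = 522.0000

522.0000 sq units


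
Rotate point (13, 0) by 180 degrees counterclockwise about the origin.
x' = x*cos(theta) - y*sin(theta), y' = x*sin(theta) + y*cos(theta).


cos(180) = -1, sin(180) = 0
x' = 13*(-1) - 0*0 = -13
y' = 13*0 + 0*(-1) = 0

(-13, 0)


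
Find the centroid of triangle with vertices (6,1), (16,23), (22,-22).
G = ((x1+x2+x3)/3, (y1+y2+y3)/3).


Gx = (6+16+22)/3 = 44/3 = 14.6667
Gy = (1+23- 22)/3 = 2/3 = 0.6667

G = (14.6667, 0.6667)


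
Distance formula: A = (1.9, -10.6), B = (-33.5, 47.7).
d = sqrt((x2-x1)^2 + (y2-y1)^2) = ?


dx = -33.5 - 1.9 = -35.4
dy = 47.7 + 10.6 = 58.3
d = sqrt(1253.16 + 3398.89) = sqrt(4652.05) = 68.2059

68.2059


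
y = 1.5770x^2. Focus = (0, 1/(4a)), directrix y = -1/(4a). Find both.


a = 1.5770
1/(4a) = 0.1585
Focus = (0, 0.1585)
Directrix: y = -0.1585

Focus = (0, 0.1585), Directrix: y = -0.1585


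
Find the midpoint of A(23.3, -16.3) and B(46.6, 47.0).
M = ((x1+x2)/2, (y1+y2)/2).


Mx = (23.3 + 46.6)/2 = 69.9/2 = 34.9500
My = (-16.3 + 47.0)/2 = 30.7/2 = 15.3500

(34.9500, 15.3500)


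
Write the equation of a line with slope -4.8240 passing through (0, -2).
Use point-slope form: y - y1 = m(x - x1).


y + 2 = -4.8240(x - 0)
y = -4.8240x - 2 + 4.8240*0
y = -4.8240x - 2.0000

y = -4.8240x - 2.0000


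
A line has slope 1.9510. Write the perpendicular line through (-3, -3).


Perpendicular slope = -1/m1 = -1/1.9510 = -0.5126
b2 = y0 - m2*x0 = -3 - 3/1.9510 = -3 - 1.5377 = -4.5377

y = -0.5126x - 4.5377


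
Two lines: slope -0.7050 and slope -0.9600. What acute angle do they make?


m1-m2 = 0.255
1+m1*m2 = 1.6768
tan(theta) = |0.255/1.6768| = 0.152075
theta = arctan(|0.255/1.6768|) = 8.6470 degrees (acute angle)

8.6470 degrees


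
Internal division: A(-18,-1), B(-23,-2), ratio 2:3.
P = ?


Px = (2*(-23) + 3*(-18))/5 = -100/5 = -20.0000
Py = (2*(-2) + 3*(-1))/5 = -7/5 = -1.4000

P = (-20.0000, -1.4000)


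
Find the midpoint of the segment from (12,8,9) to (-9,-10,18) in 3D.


Mx = (12- 9)/2 = 1.5000
My = (8- 10)/2 = -1.0000
Mz = (9+18)/2 = 13.5000

M = (1.5000, -1.0000, 13.5000)


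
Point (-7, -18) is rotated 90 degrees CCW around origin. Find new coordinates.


cos(90) = 0, sin(90) = 1
x' = -7*0 + 18*1 = 18
y' = -7*1 - 18*0 = -7

(18, -7)


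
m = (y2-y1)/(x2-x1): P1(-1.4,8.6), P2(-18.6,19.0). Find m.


dy = 19.0 - 8.6 = 10.4
dx = -18.6 + 1.4 = -17.2
m = 10.4/(-17.2) = -0.6047

m = -0.6047


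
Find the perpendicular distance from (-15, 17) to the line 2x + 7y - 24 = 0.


|2*(-15) + 7*17 - 24| = |65| = 65
sqrt(4 + 49) = sqrt(53) = 7.2801
d = 65/sqrt(53) = 8.9284

8.9284


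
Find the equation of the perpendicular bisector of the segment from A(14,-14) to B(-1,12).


Midpoint = (6.5, -1)
Slope of AB = dy/dx = 26/(-15) = -1.7333
Perp slope = -dx/dy = 15/26 = 0.5769
b = My - (perp slope)*Mx = -1 + (-15*6.5)/26 = -1 - 3.7500 = -4.7500

y = 0.5769x - 4.7500


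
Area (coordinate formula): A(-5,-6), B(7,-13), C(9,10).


-5*(-13-10) = 115
7*(10+ 6) = 112
9*(-6+ 13) = 63
sum = 290
Area = |290|/2 = 145.0000

145.0000 sq units


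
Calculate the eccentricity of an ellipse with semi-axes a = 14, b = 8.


c = sqrt(196-64) = sqrt(132) = 11.4891
e = c/a = sqrt(132)/14 = 0.8207

e = 0.8207


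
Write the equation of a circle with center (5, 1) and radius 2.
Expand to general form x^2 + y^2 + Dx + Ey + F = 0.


(x-5)^2 + (y-1)^2 = 2^2
D = -2h = -10, E = -2k = -2
F = h^2+k^2-r^2 = 25+1-4 = 22

x^2 + y^2 - 10x - 2y + 22 = 0


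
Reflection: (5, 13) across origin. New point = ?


Reflection rule for origin: (-x, -y)
(5, 13) -> (-5, -13)

(-5, -13)


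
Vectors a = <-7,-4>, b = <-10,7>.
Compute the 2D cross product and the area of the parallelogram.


cross = -7*7 + 4*(-10) = -49 - 40 = -89
Parallelogram area = |-89| = 89

cross = -89, parallelogram area = 89


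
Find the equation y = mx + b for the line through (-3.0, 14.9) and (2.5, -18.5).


m = (-33.4)/(5.5) = -6.0727
b = y1 - m*x1 = 14.9 - (-33.4*(-3.0))/(5.5) = 14.9 - 18.2182 = -3.3182

y = -6.0727x - 3.3182


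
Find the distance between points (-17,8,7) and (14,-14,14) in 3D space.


dx=31, dy=-22, dz=7
d = sqrt(961+484+49) = sqrt(1494) = 38.6523

38.6523


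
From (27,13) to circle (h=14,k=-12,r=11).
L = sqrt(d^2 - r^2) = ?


d = sqrt((27-14)^2 + (13+ 12)^2) = sqrt(169+625) = 28.1780
L = sqrt(794.0000 - 121) = sqrt(673.0000) = 25.9422

25.9422


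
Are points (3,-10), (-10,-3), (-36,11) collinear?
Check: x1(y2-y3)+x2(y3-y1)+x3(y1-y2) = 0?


3*(-3-11) - 10*(11+ 10) - 36*(-10+ 3)
= -42 - 210 + 252 = 0

Yes, collinear (determinant = 0)


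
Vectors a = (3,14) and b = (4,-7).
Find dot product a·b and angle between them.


a·b = 3*4 + 14*(-7) = 12 - 98 = -86
|a| = sqrt(9+196) = 14.3178
|b| = sqrt(16+49) = 8.0623
cos(theta) = -86/(sqrt(205)*sqrt(65)) = -86/sqrt(13325) = -0.745015
theta = arccos(-86/sqrt(13325)) = 138.1604 degrees

a·b = -86, theta = 138.1604 deg


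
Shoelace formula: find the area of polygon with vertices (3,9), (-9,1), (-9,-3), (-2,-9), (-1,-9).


sum(xi*y_{i+1}) = 3*1 - 9*(-3) - 9*(-9) - 2*(-9) - 1*9 = 120
sum(yi*x_{i+1}) = 9*(-9) + 1*(-9) - 3*(-2) - 9*(-1) - 9*3 = -102
Area = |120 + 102|/2 = 222/2 = 111.0000

111.0000 sq units


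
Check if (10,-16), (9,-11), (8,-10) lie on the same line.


10*(-11+ 10) + 9*(-10+ 16) + 8*(-16+ 11)
= -10 + 54 - 40 = 4

No, not collinear (determinant = 4)


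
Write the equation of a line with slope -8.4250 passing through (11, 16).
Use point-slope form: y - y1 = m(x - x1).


y - 16 = -8.4250(x - 11)
y = -8.4250x + 16 + 8.4250*11
y = -8.4250x + 108.6750

y = -8.4250x + 108.6750


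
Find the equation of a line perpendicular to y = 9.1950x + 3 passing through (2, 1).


Perpendicular slope = -1/m1 = -1/9.1950 = -0.1088
b2 = y0 - m2*x0 = 1 + 2/9.1950 = 1 + 0.2175 = 1.2175

y = -0.1088x + 1.2175


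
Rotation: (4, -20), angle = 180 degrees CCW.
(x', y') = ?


cos(180) = -1, sin(180) = 0
x' = 4*(-1) + 20*0 = -4
y' = 4*0 - 20*(-1) = 20

(-4, 20)


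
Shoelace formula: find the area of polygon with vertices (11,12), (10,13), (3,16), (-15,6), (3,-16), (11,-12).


sum(xi*y_{i+1}) = 11*13 + 10*16 + 3*6 - 15*(-16) + 3*(-12) + 11*12 = 657
sum(yi*x_{i+1}) = 12*10 + 13*3 + 16*(-15) + 6*3 - 16*11 - 12*11 = -371
Area = |657 + 371|/2 = 1028/2 = 514.0000

514.0000 sq units


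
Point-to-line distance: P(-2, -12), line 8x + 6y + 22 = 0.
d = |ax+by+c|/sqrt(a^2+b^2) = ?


|8*(-2) + 6*(-12) + 22| = |-66| = 66
sqrt(64 + 36) = sqrt(100) = 10.0000
d = 66/sqrt(100) = 6.6000

6.6000


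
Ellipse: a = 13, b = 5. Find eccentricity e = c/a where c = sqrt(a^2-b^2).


c = sqrt(169-25) = sqrt(144) = 12.0000
e = c/a = 12/13 = 0.9231

e = 0.9231


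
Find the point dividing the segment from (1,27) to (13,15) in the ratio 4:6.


Px = (4*13 + 6*1)/10 = 58/10 = 5.8000
Py = (4*15 + 6*27)/10 = 222/10 = 22.2000

P = (5.8000, 22.2000)


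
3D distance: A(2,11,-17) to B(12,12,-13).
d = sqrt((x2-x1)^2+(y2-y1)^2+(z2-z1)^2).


dx=10, dy=1, dz=4
d = sqrt(100+1+16) = sqrt(117) = 10.8167

10.8167


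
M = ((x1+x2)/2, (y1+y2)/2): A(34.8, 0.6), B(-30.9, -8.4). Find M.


Mx = (34.8 - 30.9)/2 = 3.9/2 = 1.9500
My = (0.6 - 8.4)/2 = -7.8/2 = -3.9000

(1.9500, -3.9000)


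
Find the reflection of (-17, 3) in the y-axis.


Reflection rule for y-axis: (-x, y)
(-17, 3) -> (17, 3)

(17, 3)


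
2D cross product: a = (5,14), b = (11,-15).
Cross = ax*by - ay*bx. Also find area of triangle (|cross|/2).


cross = 5*(-15) - 14*11 = -75 - 154 = -229
Triangle area = |-229|/2 = 229/2 = 114.5000

cross = -229, triangle area = 114.5000


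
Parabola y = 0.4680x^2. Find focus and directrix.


a = 0.4680
1/(4a) = 0.5342
Focus = (0, 0.5342)
Directrix: y = -0.5342

Focus = (0, 0.5342), Directrix: y = -0.5342


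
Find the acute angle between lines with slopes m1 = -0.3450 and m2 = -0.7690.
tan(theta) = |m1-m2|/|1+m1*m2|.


m1-m2 = 0.424
1+m1*m2 = 1.265305
tan(theta) = |0.424/1.265305| = 0.335097
theta = arctan(|0.424/1.265305|) = 18.5258 degrees (acute angle)

18.5258 degrees


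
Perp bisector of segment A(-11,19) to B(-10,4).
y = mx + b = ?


Midpoint = (-10.5, 11.5)
Slope of AB = dy/dx = -15/1 = -15.0000
Perp slope = -dx/dy = 1/15 = 0.0667
b = My - (perp slope)*Mx = 11.5 + (1*(-10.5))/(-15) = 11.5 + 0.7000 = 12.2000

y = 0.0667x + 12.2000


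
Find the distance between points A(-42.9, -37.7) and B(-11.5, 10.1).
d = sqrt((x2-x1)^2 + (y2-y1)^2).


dx = -11.5 + 42.9 = 31.4
dy = 10.1 + 37.7 = 47.8
d = sqrt(985.96 + 2284.84) = sqrt(3270.8) = 57.1909

57.1909


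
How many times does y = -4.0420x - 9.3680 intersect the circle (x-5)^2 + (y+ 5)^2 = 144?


Substitute y = -4.0420x - 9.3680: (x-5)^2 + (-4.0420x- 9.3680+ 5)^2 = 144
Expand to Ax^2 + Bx + C = 0, where b-k = -4.368
A = 1+m^2 = 17.337764
B = 2(m(b-k) - h) = 2(-4.0420*(-4.368) - 5) = 25.310912
C = h^2 + (b-k)^2 - r^2 = 25 + 19.079424 - 144 = -99.920576
disc = B^2-4AC = 640.6423 + 6929.5975 = 7570.2398
disc > 0

2 intersection points


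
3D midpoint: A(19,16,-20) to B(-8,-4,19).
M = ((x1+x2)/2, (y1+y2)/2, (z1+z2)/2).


Mx = (19- 8)/2 = 5.5000
My = (16- 4)/2 = 6.0000
Mz = (-20+19)/2 = -0.5000

M = (5.5000, 6.0000, -0.5000)


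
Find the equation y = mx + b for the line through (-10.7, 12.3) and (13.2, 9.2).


m = (-3.1)/(23.9) = -0.1297
b = y1 - m*x1 = 12.3 - (-3.1*(-10.7))/(23.9) = 12.3 - 1.3879 = 10.9121

y = -0.1297x + 10.9121


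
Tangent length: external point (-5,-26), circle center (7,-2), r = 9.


d = sqrt((-5-7)^2 + (-26+ 2)^2) = sqrt(144+576) = 26.8328
L = sqrt(720.0000 - 81) = sqrt(639.0000) = 25.2784

25.2784


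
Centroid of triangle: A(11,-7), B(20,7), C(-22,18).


Gx = (11+20- 22)/3 = 9/3 = 3.0000
Gy = (-7+7+18)/3 = 18/3 = 6.0000

G = (3.0000, 6.0000)


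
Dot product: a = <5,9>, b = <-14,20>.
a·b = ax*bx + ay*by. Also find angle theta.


a·b = 5*(-14) + 9*20 = -70 + 180 = 110
|a| = sqrt(25+81) = 10.2956
|b| = sqrt(196+400) = 24.4131
cos(theta) = 110/(sqrt(106)*sqrt(596)) = 110/sqrt(63176) = 0.437640
theta = arccos(110/sqrt(63176)) = 64.0466 degrees

a·b = 110, theta = 64.0466 deg


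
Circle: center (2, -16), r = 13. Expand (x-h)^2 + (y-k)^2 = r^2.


(x-2)^2 + (y+ 16)^2 = 13^2
D = -2h = -4, E = -2k = 32
F = h^2+k^2-r^2 = 4+256-169 = 91

x^2 + y^2 - 4x + 32y + 91 = 0


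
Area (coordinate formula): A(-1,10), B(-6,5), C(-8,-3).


-1*(5+ 3) = -8
-6*(-3-10) = 78
-8*(10-5) = -40
sum = 30
Area = |30|/2 = 15.0000

15.0000 sq units


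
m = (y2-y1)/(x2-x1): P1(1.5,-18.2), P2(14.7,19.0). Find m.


dy = 19.0 + 18.2 = 37.2
dx = 14.7 - 1.5 = 13.2
m = 37.2/13.2 = 2.8182

m = 2.8182


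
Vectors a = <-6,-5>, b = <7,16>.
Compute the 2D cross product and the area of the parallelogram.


cross = -6*16 + 5*7 = -96 + 35 = -61
Parallelogram area = |-61| = 61

cross = -61, parallelogram area = 61


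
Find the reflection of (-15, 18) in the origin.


Reflection rule for origin: (-x, -y)
(-15, 18) -> (15, -18)

(15, -18)


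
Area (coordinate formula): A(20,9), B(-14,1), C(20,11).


20*(1-11) = -200
-14*(11-9) = -28
20*(9-1) = 160
sum = -68
Area = |-68|/2 = 34.0000

34.0000 sq units


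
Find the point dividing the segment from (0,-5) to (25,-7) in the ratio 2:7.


Px = (2*25 + 7*0)/9 = 50/9 = 5.5556
Py = (2*(-7) + 7*(-5))/9 = -49/9 = -5.4444

P = (5.5556, -5.4444)


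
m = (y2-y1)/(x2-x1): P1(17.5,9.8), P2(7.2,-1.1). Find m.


dy = -1.1 - 9.8 = -10.9
dx = 7.2 - 17.5 = -10.3
m = -10.9/(-10.3) = 1.0583

m = 1.0583


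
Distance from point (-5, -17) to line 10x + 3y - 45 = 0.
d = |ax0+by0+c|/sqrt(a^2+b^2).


|10*(-5) + 3*(-17) - 45| = |-146| = 146
sqrt(100 + 9) = sqrt(109) = 10.4403
d = 146/sqrt(109) = 13.9843

13.9843


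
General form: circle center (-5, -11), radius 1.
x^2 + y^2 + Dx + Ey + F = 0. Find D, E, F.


(x+ 5)^2 + (y+ 11)^2 = 1^2
D = -2h = 10, E = -2k = 22
F = h^2+k^2-r^2 = 25+121-1 = 145

D = 10, E = 22, F = 145


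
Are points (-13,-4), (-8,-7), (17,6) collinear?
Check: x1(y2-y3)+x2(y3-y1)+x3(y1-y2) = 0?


-13*(-7-6) - 8*(6+ 4) + 17*(-4+ 7)
= 169 - 80 + 51 = 140

No, not collinear (determinant = 140)


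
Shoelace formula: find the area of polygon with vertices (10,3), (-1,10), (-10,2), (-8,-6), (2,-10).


sum(xi*y_{i+1}) = 10*10 - 1*2 - 10*(-6) - 8*(-10) + 2*3 = 244
sum(yi*x_{i+1}) = 3*(-1) + 10*(-10) + 2*(-8) - 6*2 - 10*10 = -231
Area = |244 + 231|/2 = 475/2 = 237.5000

237.5000 sq units


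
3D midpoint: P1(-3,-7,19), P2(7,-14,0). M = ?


Mx = (-3+7)/2 = 2.0000
My = (-7- 14)/2 = -10.5000
Mz = (19+0)/2 = 9.5000

M = (2.0000, -10.5000, 9.5000)


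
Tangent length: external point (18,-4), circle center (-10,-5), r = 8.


d = sqrt((18+ 10)^2 + (-4+ 5)^2) = sqrt(784+1) = 28.0179
L = sqrt(785.0000 - 64) = sqrt(721.0000) = 26.8514

26.8514


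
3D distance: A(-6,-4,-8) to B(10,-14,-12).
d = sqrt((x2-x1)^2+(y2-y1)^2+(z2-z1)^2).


dx=16, dy=-10, dz=-4
d = sqrt(256+100+16) = sqrt(372) = 19.2873

19.2873


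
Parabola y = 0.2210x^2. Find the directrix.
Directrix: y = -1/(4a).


a = 0.2210
1/(4a) = 1.1312
directrix: y = -1.1312 = -1.1312

y = -1.1312


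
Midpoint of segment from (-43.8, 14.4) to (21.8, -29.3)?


Mx = (-43.8 + 21.8)/2 = -22/2 = -11.0000
My = (14.4 - 29.3)/2 = -14.9/2 = -7.4500

(-11.0000, -7.4500)


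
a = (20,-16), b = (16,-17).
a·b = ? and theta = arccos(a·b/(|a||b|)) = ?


a·b = 20*16 - 16*(-17) = 320 + 272 = 592
|a| = sqrt(400+256) = 25.6125
|b| = sqrt(256+289) = 23.3452
cos(theta) = 592/(sqrt(656)*sqrt(545)) = 592/sqrt(357520) = 0.990083
theta = arccos(592/sqrt(357520)) = 8.0759 degrees

a·b = 592, theta = 8.0759 deg


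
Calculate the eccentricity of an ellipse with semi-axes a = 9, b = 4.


c = sqrt(81-16) = sqrt(65) = 8.0623
e = c/a = sqrt(65)/9 = 0.8958

e = 0.8958


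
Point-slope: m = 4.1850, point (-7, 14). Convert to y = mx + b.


y - 14 = 4.1850(x + 7)
y = 4.1850x + 14 - 4.1850*(-7)
y = 4.1850x + 43.2950

y = 4.1850x + 43.2950


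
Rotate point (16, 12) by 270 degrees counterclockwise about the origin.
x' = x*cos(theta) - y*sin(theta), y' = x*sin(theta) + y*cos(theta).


cos(270) = 0, sin(270) = -1
x' = 16*0 - 12*(-1) = 12
y' = 16*(-1) + 12*0 = -16

(12, -16)


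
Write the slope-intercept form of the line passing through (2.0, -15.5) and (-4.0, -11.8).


m = (3.7)/(-6.0) = -0.6167
b = y1 - m*x1 = -15.5 - (3.7*2.0)/(-6.0) = -15.5 + 1.2333 = -14.2667

y = -0.6167x - 14.2667


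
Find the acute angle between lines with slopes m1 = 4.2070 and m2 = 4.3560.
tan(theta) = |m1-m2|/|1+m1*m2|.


m1-m2 = -0.149
1+m1*m2 = 19.325692
tan(theta) = |-0.149/19.325692| = 0.007710
theta = arctan(|-0.149/19.325692|) = 0.4417 degrees (acute angle)

0.4417 degrees


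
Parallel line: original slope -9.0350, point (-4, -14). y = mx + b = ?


Parallel lines have equal slopes.
m2 = -9.0350
b2 = -14 + 9.0350*(-4) = -50.1400

y = -9.0350x - 50.1400


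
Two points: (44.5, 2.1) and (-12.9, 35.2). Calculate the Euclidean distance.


dx = -12.9 - 44.5 = -57.4
dy = 35.2 - 2.1 = 33.1
d = sqrt(3294.76 + 1095.61) = sqrt(4390.37) = 66.2599

66.2599


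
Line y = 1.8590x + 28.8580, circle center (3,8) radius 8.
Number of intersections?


Substitute y = 1.8590x + 28.8580: (x-3)^2 + (1.8590x+28.8580-8)^2 = 64
Expand to Ax^2 + Bx + C = 0, where b-k = 20.858
A = 1+m^2 = 4.455881
B = 2(m(b-k) - h) = 2(1.8590*20.858 - 3) = 71.550044
C = h^2 + (b-k)^2 - r^2 = 9 + 435.056164 - 64 = 380.056164
disc = B^2-4AC = 5119.4088 - 6773.9402 = -1654.5314
disc < 0

0 intersection points


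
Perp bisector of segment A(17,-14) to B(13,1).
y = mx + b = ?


Midpoint = (15, -6.5)
Slope of AB = dy/dx = 15/(-4) = -3.7500
Perp slope = -dx/dy = 4/15 = 0.2667
b = My - (perp slope)*Mx = -6.5 + (-4*15)/15 = -6.5 - 4.0000 = -10.5000

y = 0.2667x - 10.5000


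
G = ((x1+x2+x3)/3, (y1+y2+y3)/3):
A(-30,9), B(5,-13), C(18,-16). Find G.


Gx = (-30+5+18)/3 = -7/3 = -2.3333
Gy = (9- 13- 16)/3 = -20/3 = -6.6667

G = (-2.3333, -6.6667)


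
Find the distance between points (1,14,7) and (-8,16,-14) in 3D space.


dx=-9, dy=2, dz=-21
d = sqrt(81+4+441) = sqrt(526) = 22.9347

22.9347


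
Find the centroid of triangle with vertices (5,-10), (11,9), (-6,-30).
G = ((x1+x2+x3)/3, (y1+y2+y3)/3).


Gx = (5+11- 6)/3 = 10/3 = 3.3333
Gy = (-10+9- 30)/3 = -31/3 = -10.3333

G = (3.3333, -10.3333)


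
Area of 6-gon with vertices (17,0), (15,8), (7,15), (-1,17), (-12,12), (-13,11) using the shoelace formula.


sum(xi*y_{i+1}) = 17*8 + 15*15 + 7*17 - 1*12 - 12*11 - 13*0 = 336
sum(yi*x_{i+1}) = 0*15 + 8*7 + 15*(-1) + 17*(-12) + 12*(-13) + 11*17 = -132
Area = |336 + 132|/2 = 468/2 = 234.0000

234.0000 sq units


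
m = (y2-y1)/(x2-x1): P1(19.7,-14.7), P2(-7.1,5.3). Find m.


dy = 5.3 + 14.7 = 20.0
dx = -7.1 - 19.7 = -26.8
m = 20.0/(-26.8) = -0.7463

m = -0.7463


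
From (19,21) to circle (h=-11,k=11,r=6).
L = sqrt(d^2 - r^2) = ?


d = sqrt((19+ 11)^2 + (21-11)^2) = sqrt(900+100) = 31.6228
L = sqrt(1000.0000 - 36) = sqrt(964.0000) = 31.0483

31.0483


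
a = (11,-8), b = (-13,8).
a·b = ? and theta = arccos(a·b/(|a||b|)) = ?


a·b = 11*(-13) - 8*8 = -143 - 64 = -207
|a| = sqrt(121+64) = 13.6015
|b| = sqrt(169+64) = 15.2643
cos(theta) = -207/(sqrt(185)*sqrt(233)) = -207/sqrt(43105) = -0.997026
theta = arccos(-207/sqrt(43105)) = 175.5801 degrees

a·b = -207, theta = 175.5801 deg


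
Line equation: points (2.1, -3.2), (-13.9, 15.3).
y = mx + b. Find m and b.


m = (18.5)/(-16.0) = -1.1562
b = y1 - m*x1 = -3.2 - (18.5*2.1)/(-16.0) = -3.2 + 2.4281 = -0.7719

y = -1.1562x - 0.7719


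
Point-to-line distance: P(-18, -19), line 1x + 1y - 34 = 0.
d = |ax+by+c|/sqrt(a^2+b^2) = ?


|1*(-18) + 1*(-19) - 34| = |-71| = 71
sqrt(1 + 1) = sqrt(2) = 1.4142
d = 71/sqrt(2) = 50.2046

50.2046


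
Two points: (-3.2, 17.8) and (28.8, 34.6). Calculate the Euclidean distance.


dx = 28.8 + 3.2 = 32.0
dy = 34.6 - 17.8 = 16.8
d = sqrt(1024.0 + 282.24) = sqrt(1306.24) = 36.1419

36.1419


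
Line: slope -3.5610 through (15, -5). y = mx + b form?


y + 5 = -3.5610(x - 15)
y = -3.5610x - 5 + 3.5610*15
y = -3.5610x + 48.4150

y = -3.5610x + 48.4150


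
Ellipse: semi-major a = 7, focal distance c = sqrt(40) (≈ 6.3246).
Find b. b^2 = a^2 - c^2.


b^2 = 7^2 - (sqrt(40))^2 = 49 - 40 = 9
b = sqrt(9) = 3

b = 3


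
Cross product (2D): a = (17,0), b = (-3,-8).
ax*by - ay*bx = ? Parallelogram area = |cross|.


cross = 17*(-8) - 0*(-3) = -136 - 0 = -136
Parallelogram area = |-136| = 136

cross = -136, parallelogram area = 136


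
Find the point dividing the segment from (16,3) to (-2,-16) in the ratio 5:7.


Px = (5*(-2) + 7*16)/12 = 102/12 = 8.5000
Py = (5*(-16) + 7*3)/12 = -59/12 = -4.9167

P = (8.5000, -4.9167)


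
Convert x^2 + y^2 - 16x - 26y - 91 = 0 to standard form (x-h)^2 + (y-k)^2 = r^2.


h = -D/2 = 16/2 = 8
k = -E/2 = 26/2 = 13
r^2 = h^2 + k^2 - F = 64 + 169 + 91 = 324
r = 18

Center (8, 13), radius = 18


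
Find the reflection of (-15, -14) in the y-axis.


Reflection rule for y-axis: (-x, y)
(-15, -14) -> (15, -14)

(15, -14)


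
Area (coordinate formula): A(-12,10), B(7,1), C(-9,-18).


-12*(1+ 18) = -228
7*(-18-10) = -196
-9*(10-1) = -81
sum = -505
Area = |-505|/2 = 252.5000

252.5000 sq units


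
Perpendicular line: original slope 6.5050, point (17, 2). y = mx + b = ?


Perpendicular slope = -1/m1 = -1/6.5050 = -0.1537
b2 = y0 - m2*x0 = 2 + 17/6.5050 = 2 + 2.6134 = 4.6134

y = -0.1537x + 4.6134


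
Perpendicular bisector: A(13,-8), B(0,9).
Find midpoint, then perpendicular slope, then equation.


Midpoint = (6.5, 0.5)
Slope of AB = dy/dx = 17/(-13) = -1.3077
Perp slope = -dx/dy = 13/17 = 0.7647
b = My - (perp slope)*Mx = 0.5 + (-13*6.5)/17 = 0.5 - 4.9706 = -4.4706

y = 0.7647x - 4.4706


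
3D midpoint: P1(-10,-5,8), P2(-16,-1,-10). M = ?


Mx = (-10- 16)/2 = -13.0000
My = (-5- 1)/2 = -3.0000
Mz = (8- 10)/2 = -1.0000

M = (-13.0000, -3.0000, -1.0000)


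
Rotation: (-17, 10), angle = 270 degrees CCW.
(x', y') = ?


cos(270) = 0, sin(270) = -1
x' = -17*0 - 10*(-1) = 10
y' = -17*(-1) + 10*0 = 17

(10, 17)


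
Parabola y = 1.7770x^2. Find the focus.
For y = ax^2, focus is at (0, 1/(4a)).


a = 1.7770
4a = 7.1080
focus = (0, 1/7.1080) = (0, 0.1407)

Focus = (0, 0.1407)


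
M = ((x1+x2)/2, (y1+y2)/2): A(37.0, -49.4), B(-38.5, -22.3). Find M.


Mx = (37.0 - 38.5)/2 = -1.5/2 = -0.7500
My = (-49.4 - 22.3)/2 = -71.7/2 = -35.8500

(-0.7500, -35.8500)


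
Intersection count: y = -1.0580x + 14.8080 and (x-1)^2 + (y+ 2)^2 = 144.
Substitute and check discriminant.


Substitute y = -1.0580x + 14.8080: (x-1)^2 + (-1.0580x+14.8080+ 2)^2 = 144
Expand to Ax^2 + Bx + C = 0, where b-k = 16.808
A = 1+m^2 = 2.119364
B = 2(m(b-k) - h) = 2(-1.0580*16.808 - 1) = -37.565728
C = h^2 + (b-k)^2 - r^2 = 1 + 282.508864 - 144 = 139.508864
disc = B^2-4AC = 1411.1839 - 1182.6803 = 228.5036
disc > 0

2 intersection points


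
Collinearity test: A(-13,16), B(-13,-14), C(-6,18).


-13*(-14-18) - 13*(18-16) - 6*(16+ 14)
= 416 - 26 - 180 = 210

No, not collinear (determinant = 210)


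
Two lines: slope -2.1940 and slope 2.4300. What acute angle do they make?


m1-m2 = -4.624
1+m1*m2 = -4.33142
tan(theta) = |-4.624/(-4.33142)| = 1.067548
theta = arctan(|-4.624/(-4.33142)|) = 46.8712 degrees (acute angle)

46.8712 degrees


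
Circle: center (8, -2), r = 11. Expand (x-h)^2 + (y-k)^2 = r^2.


(x-8)^2 + (y+ 2)^2 = 11^2
D = -2h = -16, E = -2k = 4
F = h^2+k^2-r^2 = 64+4-121 = -53

x^2 + y^2 - 16x + 4y - 53 = 0


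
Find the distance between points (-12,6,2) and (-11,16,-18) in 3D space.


dx=1, dy=10, dz=-20
d = sqrt(1+100+400) = sqrt(501) = 22.3830

22.3830


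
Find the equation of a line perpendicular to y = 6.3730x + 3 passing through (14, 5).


Perpendicular slope = -1/m1 = -1/6.3730 = -0.1569
b2 = y0 - m2*x0 = 5 + 14/6.3730 = 5 + 2.1968 = 7.1968

y = -0.1569x + 7.1968


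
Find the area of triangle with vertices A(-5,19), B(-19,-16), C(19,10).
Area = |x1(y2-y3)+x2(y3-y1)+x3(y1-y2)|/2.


-5*(-16-10) = 130
-19*(10-19) = 171
19*(19+ 16) = 665
sum = 966
Area = |966|/2 = 483.0000

483.0000 sq units


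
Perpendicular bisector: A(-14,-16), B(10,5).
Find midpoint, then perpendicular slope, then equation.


Midpoint = (-2, -5.5)
Slope of AB = dy/dx = 21/24 = 0.8750
Perp slope = -dx/dy = -24/21 = -1.1429
b = My - (perp slope)*Mx = -5.5 + (24*(-2))/21 = -5.5 - 2.2857 = -7.7857

y = -1.1429x - 7.7857


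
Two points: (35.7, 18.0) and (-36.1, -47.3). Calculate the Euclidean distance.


dx = -36.1 - 35.7 = -71.8
dy = -47.3 - 18.0 = -65.3
d = sqrt(5155.24 + 4264.09) = sqrt(9419.33) = 97.0532

97.0532


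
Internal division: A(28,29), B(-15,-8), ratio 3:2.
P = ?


Px = (3*(-15) + 2*28)/5 = 11/5 = 2.2000
Py = (3*(-8) + 2*29)/5 = 34/5 = 6.8000

P = (2.2000, 6.8000)


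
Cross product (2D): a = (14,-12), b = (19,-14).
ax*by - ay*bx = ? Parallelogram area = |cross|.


cross = 14*(-14) + 12*19 = -196 + 228 = 32
Parallelogram area = |32| = 32

cross = 32, parallelogram area = 32


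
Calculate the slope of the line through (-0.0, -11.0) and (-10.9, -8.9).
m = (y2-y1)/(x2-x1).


dy = -8.9 + 11.0 = 2.1
dx = -10.9 + 0.0 = -10.9
m = 2.1/(-10.9) = -0.1927

m = -0.1927


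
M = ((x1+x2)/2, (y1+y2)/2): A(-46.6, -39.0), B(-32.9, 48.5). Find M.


Mx = (-46.6 - 32.9)/2 = -79.5/2 = -39.7500
My = (-39.0 + 48.5)/2 = 9.5/2 = 4.7500

(-39.7500, 4.7500)


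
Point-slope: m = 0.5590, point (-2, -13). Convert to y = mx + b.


y + 13 = 0.5590(x + 2)
y = 0.5590x - 13 - 0.5590*(-2)
y = 0.5590x - 11.8820

y = 0.5590x - 11.8820


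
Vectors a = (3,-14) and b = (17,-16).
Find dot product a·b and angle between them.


a·b = 3*17 - 14*(-16) = 51 + 224 = 275
|a| = sqrt(9+196) = 14.3178
|b| = sqrt(289+256) = 23.3452
cos(theta) = 275/(sqrt(205)*sqrt(545)) = 275/sqrt(111725) = 0.822730
theta = arccos(275/sqrt(111725)) = 34.6409 degrees

a·b = 275, theta = 34.6409 deg


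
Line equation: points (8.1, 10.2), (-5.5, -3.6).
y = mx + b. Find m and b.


m = (-13.8)/(-13.6) = 1.0147
b = y1 - m*x1 = 10.2 - (-13.8*8.1)/(-13.6) = 10.2 - 8.2191 = 1.9809

y = 1.0147x + 1.9809


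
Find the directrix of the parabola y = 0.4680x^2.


a = 0.4680
1/(4a) = 0.5342
directrix: y = -0.5342 = -0.5342

y = -0.5342


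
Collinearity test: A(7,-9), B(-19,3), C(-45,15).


7*(3-15) - 19*(15+ 9) - 45*(-9-3)
= -84 - 456 + 540 = 0

Yes, collinear (determinant = 0)


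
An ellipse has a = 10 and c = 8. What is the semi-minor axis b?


b^2 = 10^2 - (8)^2 = 100 - 64 = 36
b = sqrt(36) = 6

b = 6


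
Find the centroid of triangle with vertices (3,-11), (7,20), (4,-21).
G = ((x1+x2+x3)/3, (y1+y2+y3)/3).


Gx = (3+7+4)/3 = 14/3 = 4.6667
Gy = (-11+20- 21)/3 = -12/3 = -4.0000

G = (4.6667, -4.0000)


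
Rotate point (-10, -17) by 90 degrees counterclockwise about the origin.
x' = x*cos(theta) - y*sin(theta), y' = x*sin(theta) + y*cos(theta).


cos(90) = 0, sin(90) = 1
x' = -10*0 + 17*1 = 17
y' = -10*1 - 17*0 = -10

(17, -10)


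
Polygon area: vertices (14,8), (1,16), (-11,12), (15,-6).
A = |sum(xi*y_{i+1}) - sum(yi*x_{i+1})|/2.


sum(xi*y_{i+1}) = 14*16 + 1*12 - 11*(-6) + 15*8 = 422
sum(yi*x_{i+1}) = 8*1 + 16*(-11) + 12*15 - 6*14 = -72
Area = |422 + 72|/2 = 494/2 = 247.0000

247.0000 sq units


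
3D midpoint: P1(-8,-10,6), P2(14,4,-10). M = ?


Mx = (-8+14)/2 = 3.0000
My = (-10+4)/2 = -3.0000
Mz = (6- 10)/2 = -2.0000

M = (3.0000, -3.0000, -2.0000)


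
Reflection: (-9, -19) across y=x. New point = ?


Reflection rule for y=x: (y, x)
(-9, -19) -> (-19, -9)

(-19, -9)


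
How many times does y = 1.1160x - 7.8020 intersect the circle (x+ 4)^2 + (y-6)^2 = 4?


Substitute y = 1.1160x - 7.8020: (x+ 4)^2 + (1.1160x- 7.8020-6)^2 = 4
Expand to Ax^2 + Bx + C = 0, where b-k = -13.802
A = 1+m^2 = 2.245456
B = 2(m(b-k) - h) = 2(1.1160*(-13.802) + 4) = -22.806064
C = h^2 + (b-k)^2 - r^2 = 16 + 190.495204 - 4 = 202.495204
disc = B^2-4AC = 520.1166 - 1818.7763 = -1298.6597
disc < 0

0 intersection points


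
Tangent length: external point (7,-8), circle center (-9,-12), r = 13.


d = sqrt((7+ 9)^2 + (-8+ 12)^2) = sqrt(256+16) = 16.4924
L = sqrt(272.0000 - 169) = sqrt(103.0000) = 10.1489

10.1489


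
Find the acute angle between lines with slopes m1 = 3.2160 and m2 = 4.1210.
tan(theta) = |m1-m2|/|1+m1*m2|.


m1-m2 = -0.905
1+m1*m2 = 14.253136
tan(theta) = |-0.905/14.253136| = 0.063495
theta = arctan(|-0.905/14.253136|) = 3.6331 degrees (acute angle)

3.6331 degrees


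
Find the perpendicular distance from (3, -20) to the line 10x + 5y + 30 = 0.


|10*3 + 5*(-20) + 30| = |-40| = 40
sqrt(100 + 25) = sqrt(125) = 11.1803
d = 40/sqrt(125) = 3.5777

3.5777


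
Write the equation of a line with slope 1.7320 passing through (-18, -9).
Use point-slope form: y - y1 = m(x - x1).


y + 9 = 1.7320(x + 18)
y = 1.7320x - 9 - 1.7320*(-18)
y = 1.7320x + 22.1760

y = 1.7320x + 22.1760


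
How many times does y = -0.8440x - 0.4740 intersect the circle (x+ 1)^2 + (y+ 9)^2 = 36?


Substitute y = -0.8440x - 0.4740: (x+ 1)^2 + (-0.8440x- 0.4740+ 9)^2 = 36
Expand to Ax^2 + Bx + C = 0, where b-k = 8.526
A = 1+m^2 = 1.712336
B = 2(m(b-k) - h) = 2(-0.8440*8.526 + 1) = -12.391888
C = h^2 + (b-k)^2 - r^2 = 1 + 72.692676 - 36 = 37.692676
disc = B^2-4AC = 153.5589 - 258.1701 = -104.6112
disc < 0

0 intersection points


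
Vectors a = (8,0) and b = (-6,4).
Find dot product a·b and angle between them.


a·b = 8*(-6) + 0*4 = -48 + 0 = -48
|a| = sqrt(64+0) = 8.0000
|b| = sqrt(36+16) = 7.2111
cos(theta) = -48/(sqrt(64)*sqrt(52)) = -48/sqrt(3328) = -0.832050
theta = arccos(-48/sqrt(3328)) = 146.3099 degrees

a·b = -48, theta = 146.3099 deg


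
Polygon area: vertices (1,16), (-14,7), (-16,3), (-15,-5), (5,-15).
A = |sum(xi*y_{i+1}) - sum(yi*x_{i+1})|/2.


sum(xi*y_{i+1}) = 1*7 - 14*3 - 16*(-5) - 15*(-15) + 5*16 = 350
sum(yi*x_{i+1}) = 16*(-14) + 7*(-16) + 3*(-15) - 5*5 - 15*1 = -421
Area = |350 + 421|/2 = 771/2 = 385.5000

385.5000 sq units


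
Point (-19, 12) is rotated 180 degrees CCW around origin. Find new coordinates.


cos(180) = -1, sin(180) = 0
x' = -19*(-1) - 12*0 = 19
y' = -19*0 + 12*(-1) = -12

(19, -12)


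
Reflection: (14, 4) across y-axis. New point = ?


Reflection rule for y-axis: (-x, y)
(14, 4) -> (-14, 4)

(-14, 4)


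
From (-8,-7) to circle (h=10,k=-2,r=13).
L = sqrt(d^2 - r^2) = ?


d = sqrt((-8-10)^2 + (-7+ 2)^2) = sqrt(324+25) = 18.6815
L = sqrt(349.0000 - 169) = sqrt(180.0000) = 13.4164

13.4164


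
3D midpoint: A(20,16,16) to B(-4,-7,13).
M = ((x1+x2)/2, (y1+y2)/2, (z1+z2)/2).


Mx = (20- 4)/2 = 8.0000
My = (16- 7)/2 = 4.5000
Mz = (16+13)/2 = 14.5000

M = (8.0000, 4.5000, 14.5000)


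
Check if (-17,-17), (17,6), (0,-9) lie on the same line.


-17*(6+ 9) + 17*(-9+ 17) + 0*(-17-6)
= -255 + 136 + 0 = -119

No, not collinear (determinant = -119)


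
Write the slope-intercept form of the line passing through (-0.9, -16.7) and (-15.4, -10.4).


m = (6.3)/(-14.5) = -0.4345
b = y1 - m*x1 = -16.7 - (6.3*(-0.9))/(-14.5) = -16.7 - 0.3910 = -17.0910

y = -0.4345x - 17.0910


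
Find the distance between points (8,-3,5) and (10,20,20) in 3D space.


dx=2, dy=23, dz=15
d = sqrt(4+529+225) = sqrt(758) = 27.5318

27.5318


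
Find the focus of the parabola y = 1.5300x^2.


a = 1.5300
4a = 6.1200
focus = (0, 1/6.1200) = (0, 0.1634)

Focus = (0, 0.1634)


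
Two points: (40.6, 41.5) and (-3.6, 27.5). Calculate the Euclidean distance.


dx = -3.6 - 40.6 = -44.2
dy = 27.5 - 41.5 = -14.0
d = sqrt(1953.64 + 196.0) = sqrt(2149.64) = 46.3642

46.3642


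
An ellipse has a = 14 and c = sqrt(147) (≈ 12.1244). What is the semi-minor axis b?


b^2 = 14^2 - (sqrt(147))^2 = 196 - 147 = 49
b = sqrt(49) = 7

b = 7


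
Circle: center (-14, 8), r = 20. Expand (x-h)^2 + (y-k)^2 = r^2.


(x+ 14)^2 + (y-8)^2 = 20^2
D = -2h = 28, E = -2k = -16
F = h^2+k^2-r^2 = 196+64-400 = -140

x^2 + y^2 + 28x - 16y - 140 = 0


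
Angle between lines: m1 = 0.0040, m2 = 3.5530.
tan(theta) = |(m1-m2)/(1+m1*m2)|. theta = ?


m1-m2 = -3.549
1+m1*m2 = 1.014212
tan(theta) = |-3.549/1.014212| = 3.499268
theta = arctan(|-3.549/1.014212|) = 74.0514 degrees (acute angle)

74.0514 degrees


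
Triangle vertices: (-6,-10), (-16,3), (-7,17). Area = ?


-6*(3-17) = 84
-16*(17+ 10) = -432
-7*(-10-3) = 91
sum = -257
Area = |-257|/2 = 128.5000

128.5000 sq units


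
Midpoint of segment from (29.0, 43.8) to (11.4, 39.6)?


Mx = (29.0 + 11.4)/2 = 40.4/2 = 20.2000
My = (43.8 + 39.6)/2 = 83.4/2 = 41.7000

(20.2000, 41.7000)


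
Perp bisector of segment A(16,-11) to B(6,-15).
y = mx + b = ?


Midpoint = (11, -13)
Slope of AB = dy/dx = -4/(-10) = 0.4000
Perp slope = -dx/dy = -10/4 = -2.5000
b = My - (perp slope)*Mx = -13 + (-10*11)/(-4) = -13 + 27.5000 = 14.5000

y = -2.5000x + 14.5000


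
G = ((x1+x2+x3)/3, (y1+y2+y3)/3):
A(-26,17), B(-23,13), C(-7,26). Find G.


Gx = (-26- 23- 7)/3 = -56/3 = -18.6667
Gy = (17+13+26)/3 = 56/3 = 18.6667

G = (-18.6667, 18.6667)


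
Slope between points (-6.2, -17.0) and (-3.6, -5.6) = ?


dy = -5.6 + 17.0 = 11.4
dx = -3.6 + 6.2 = 2.6
m = 11.4/2.6 = 4.3846

m = 4.3846


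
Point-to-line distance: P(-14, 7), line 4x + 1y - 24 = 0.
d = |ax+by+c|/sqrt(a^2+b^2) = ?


|4*(-14) + 1*7 - 24| = |-73| = 73
sqrt(16 + 1) = sqrt(17) = 4.1231
d = 73/sqrt(17) = 17.7051

17.7051


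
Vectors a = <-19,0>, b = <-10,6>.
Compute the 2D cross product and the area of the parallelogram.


cross = -19*6 - 0*(-10) = -114 - 0 = -114
Parallelogram area = |-114| = 114

cross = -114, parallelogram area = 114


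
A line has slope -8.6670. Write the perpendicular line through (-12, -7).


Perpendicular slope = -1/m1 = -1/(-8.6670) = 0.1154
b2 = y0 - m2*x0 = -7 - 12/(-8.6670) = -7 + 1.3846 = -5.6154

y = 0.1154x - 5.6154


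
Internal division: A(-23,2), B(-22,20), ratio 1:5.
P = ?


Px = (1*(-22) + 5*(-23))/6 = -137/6 = -22.8333
Py = (1*20 + 5*2)/6 = 30/6 = 5.0000

P = (-22.8333, 5.0000)


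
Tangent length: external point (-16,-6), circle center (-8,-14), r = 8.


d = sqrt((-16+ 8)^2 + (-6+ 14)^2) = sqrt(64+64) = 11.3137
L = sqrt(128.0000 - 64) = sqrt(64.0000) = 8.0000

8.0000


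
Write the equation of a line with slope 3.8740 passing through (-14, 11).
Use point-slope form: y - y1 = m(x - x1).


y - 11 = 3.8740(x + 14)
y = 3.8740x + 11 - 3.8740*(-14)
y = 3.8740x + 65.2360

y = 3.8740x + 65.2360


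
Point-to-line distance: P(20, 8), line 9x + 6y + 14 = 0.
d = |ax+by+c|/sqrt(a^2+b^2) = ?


|9*20 + 6*8 + 14| = |242| = 242
sqrt(81 + 36) = sqrt(117) = 10.8167
d = 242/sqrt(117) = 22.3729

22.3729


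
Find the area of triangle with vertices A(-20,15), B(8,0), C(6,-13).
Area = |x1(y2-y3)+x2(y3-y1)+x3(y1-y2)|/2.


-20*(0+ 13) = -260
8*(-13-15) = -224
6*(15-0) = 90
sum = -394
Area = |-394|/2 = 197.0000

197.0000 sq units


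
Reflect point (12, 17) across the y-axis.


Reflection rule for y-axis: (-x, y)
(12, 17) -> (-12, 17)

(-12, 17)


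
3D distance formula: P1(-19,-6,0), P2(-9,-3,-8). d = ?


dx=10, dy=3, dz=-8
d = sqrt(100+9+64) = sqrt(173) = 13.1529

13.1529


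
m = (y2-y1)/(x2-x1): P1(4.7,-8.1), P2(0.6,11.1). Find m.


dy = 11.1 + 8.1 = 19.2
dx = 0.6 - 4.7 = -4.1
m = 19.2/(-4.1) = -4.6829

m = -4.6829


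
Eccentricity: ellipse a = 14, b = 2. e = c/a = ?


c = sqrt(196-4) = sqrt(192) = 13.8564
e = c/a = sqrt(192)/14 = 0.9897

e = 0.9897


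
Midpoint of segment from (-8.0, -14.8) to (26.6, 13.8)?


Mx = (-8.0 + 26.6)/2 = 18.6/2 = 9.3000
My = (-14.8 + 13.8)/2 = -1.0/2 = -0.5000

(9.3000, -0.5000)


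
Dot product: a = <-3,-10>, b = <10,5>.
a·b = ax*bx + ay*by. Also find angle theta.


a·b = -3*10 - 10*5 = -30 - 50 = -80
|a| = sqrt(9+100) = 10.4403
|b| = sqrt(100+25) = 11.1803
cos(theta) = -80/(sqrt(109)*sqrt(125)) = -80/sqrt(13625) = -0.685365
theta = arccos(-80/sqrt(13625)) = 133.2643 degrees

a·b = -80, theta = 133.2643 deg


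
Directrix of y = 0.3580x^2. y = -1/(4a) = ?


a = 0.3580
1/(4a) = 0.6983
directrix: y = -0.6983 = -0.6983

y = -0.6983


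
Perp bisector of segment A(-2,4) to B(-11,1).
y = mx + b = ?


Midpoint = (-6.5, 2.5)
Slope of AB = dy/dx = -3/(-9) = 0.3333
Perp slope = -dx/dy = -9/3 = -3.0000
b = My - (perp slope)*Mx = 2.5 + (-9*(-6.5))/(-3) = 2.5 - 19.5000 = -17.0000

y = -3.0000x - 17.0000


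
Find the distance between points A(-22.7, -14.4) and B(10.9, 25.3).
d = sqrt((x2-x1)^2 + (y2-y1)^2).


dx = 10.9 + 22.7 = 33.6
dy = 25.3 + 14.4 = 39.7
d = sqrt(1128.96 + 1576.09) = sqrt(2705.05) = 52.0101

52.0101


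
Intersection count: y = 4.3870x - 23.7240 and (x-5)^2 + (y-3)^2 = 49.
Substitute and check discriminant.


Substitute y = 4.3870x - 23.7240: (x-5)^2 + (4.3870x- 23.7240-3)^2 = 49
Expand to Ax^2 + Bx + C = 0, where b-k = -26.724
A = 1+m^2 = 20.245769
B = 2(m(b-k) - h) = 2(4.3870*(-26.724) - 5) = -244.476376
C = h^2 + (b-k)^2 - r^2 = 25 + 714.172176 - 49 = 690.172176
disc = B^2-4AC = 59768.6984 - 55892.2658 = 3876.4326
disc > 0

2 intersection points


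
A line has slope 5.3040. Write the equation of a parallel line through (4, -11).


Parallel lines have equal slopes.
m2 = 5.3040
b2 = -11 - 5.3040*4 = -32.2160

y = 5.3040x - 32.2160


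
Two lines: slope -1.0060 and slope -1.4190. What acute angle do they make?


m1-m2 = 0.413
1+m1*m2 = 2.427514
tan(theta) = |0.413/2.427514| = 0.170133
theta = arctan(|0.413/2.427514|) = 9.6554 degrees (acute angle)

9.6554 degrees


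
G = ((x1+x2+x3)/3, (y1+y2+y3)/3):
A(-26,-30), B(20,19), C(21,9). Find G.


Gx = (-26+20+21)/3 = 15/3 = 5.0000
Gy = (-30+19+9)/3 = -2/3 = -0.6667

G = (5.0000, -0.6667)


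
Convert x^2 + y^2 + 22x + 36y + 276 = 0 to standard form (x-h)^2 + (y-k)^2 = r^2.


h = -D/2 = -22/2 = -11
k = -E/2 = -36/2 = -18
r^2 = h^2 + k^2 - F = 121 + 324 - 276 = 169
r = 13

Center (-11, -18), radius = 13


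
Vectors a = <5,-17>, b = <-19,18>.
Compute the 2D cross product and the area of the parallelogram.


cross = 5*18 + 17*(-19) = 90 - 323 = -233
Parallelogram area = |-233| = 233

cross = -233, parallelogram area = 233


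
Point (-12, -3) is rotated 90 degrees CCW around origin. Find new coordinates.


cos(90) = 0, sin(90) = 1
x' = -12*0 + 3*1 = 3
y' = -12*1 - 3*0 = -12

(3, -12)


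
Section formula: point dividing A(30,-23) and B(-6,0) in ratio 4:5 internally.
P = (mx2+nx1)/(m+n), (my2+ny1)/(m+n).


Px = (4*(-6) + 5*30)/9 = 126/9 = 14.0000
Py = (4*0 + 5*(-23))/9 = -115/9 = -12.7778

P = (14.0000, -12.7778)


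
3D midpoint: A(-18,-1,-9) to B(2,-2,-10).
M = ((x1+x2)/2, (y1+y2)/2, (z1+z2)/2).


Mx = (-18+2)/2 = -8.0000
My = (-1- 2)/2 = -1.5000
Mz = (-9- 10)/2 = -9.5000

M = (-8.0000, -1.5000, -9.5000)


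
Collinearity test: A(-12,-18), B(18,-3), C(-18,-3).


-12*(-3+ 3) + 18*(-3+ 18) - 18*(-18+ 3)
= 0 + 270 + 270 = 540

No, not collinear (determinant = 540)


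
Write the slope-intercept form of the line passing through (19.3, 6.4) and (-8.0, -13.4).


m = (-19.8)/(-27.3) = 0.7253
b = y1 - m*x1 = 6.4 - (-19.8*19.3)/(-27.3) = 6.4 - 13.9978 = -7.5978

y = 0.7253x - 7.5978


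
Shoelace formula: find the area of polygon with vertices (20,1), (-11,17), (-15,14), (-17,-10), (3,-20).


sum(xi*y_{i+1}) = 20*17 - 11*14 - 15*(-10) - 17*(-20) + 3*1 = 679
sum(yi*x_{i+1}) = 1*(-11) + 17*(-15) + 14*(-17) - 10*3 - 20*20 = -934
Area = |679 + 934|/2 = 1613/2 = 806.5000

806.5000 sq units


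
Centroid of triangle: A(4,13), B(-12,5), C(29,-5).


Gx = (4- 12+29)/3 = 21/3 = 7.0000
Gy = (13+5- 5)/3 = 13/3 = 4.3333

G = (7.0000, 4.3333)


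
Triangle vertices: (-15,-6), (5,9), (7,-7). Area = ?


-15*(9+ 7) = -240
5*(-7+ 6) = -5
7*(-6-9) = -105
sum = -350
Area = |-350|/2 = 175.0000

175.0000 sq units


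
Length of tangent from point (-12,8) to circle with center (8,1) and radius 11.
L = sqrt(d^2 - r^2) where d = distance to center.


d = sqrt((-12-8)^2 + (8-1)^2) = sqrt(400+49) = 21.1896
L = sqrt(449.0000 - 121) = sqrt(328.0000) = 18.1108

18.1108


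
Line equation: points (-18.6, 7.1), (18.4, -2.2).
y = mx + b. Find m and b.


m = (-9.3)/(37.0) = -0.2514
b = y1 - m*x1 = 7.1 - (-9.3*(-18.6))/(37.0) = 7.1 - 4.6751 = 2.4249

y = -0.2514x + 2.4249


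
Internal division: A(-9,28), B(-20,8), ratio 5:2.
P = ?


Px = (5*(-20) + 2*(-9))/7 = -118/7 = -16.8571
Py = (5*8 + 2*28)/7 = 96/7 = 13.7143

P = (-16.8571, 13.7143)


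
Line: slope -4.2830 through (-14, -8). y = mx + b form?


y + 8 = -4.2830(x + 14)
y = -4.2830x - 8 + 4.2830*(-14)
y = -4.2830x - 67.9620

y = -4.2830x - 67.9620


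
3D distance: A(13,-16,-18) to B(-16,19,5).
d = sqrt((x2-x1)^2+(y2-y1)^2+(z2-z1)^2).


dx=-29, dy=35, dz=23
d = sqrt(841+1225+529) = sqrt(2595) = 50.9411

50.9411
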